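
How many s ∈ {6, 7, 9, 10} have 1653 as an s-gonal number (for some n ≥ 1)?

1

s = 6: P(6, 29) = 1653. ✓
s = 7: P(7, 26) = 1651 and P(7, 27) = 1782; 1653 is not s-gonal.
s = 9: P(9, 22) = 1639 and P(9, 23) = 1794; 1653 is not s-gonal.
s = 10: P(10, 20) = 1540 and P(10, 21) = 1701; 1653 is not s-gonal.
Hits: s ∈ {6} → 1.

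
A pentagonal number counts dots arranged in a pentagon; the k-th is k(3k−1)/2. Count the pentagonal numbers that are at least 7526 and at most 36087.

The n-th pentagonal number is n(3n−1)/2.
Smallest index with value ≥ 7526: n = 71 (giving 7526).
Largest index with value ≤ 36087: n = 155 (giving 35960).
Indices 71 through 155: 85 terms.

85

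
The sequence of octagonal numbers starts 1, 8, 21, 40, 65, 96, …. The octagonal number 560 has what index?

Set n(3n−2) = 560, giving 3n² − 2n − 560 = 0.
The discriminant is 4 + 12·560 = 6724, and √6724 = 82.
So n = (2 + 82) / 6 = 84/6 = 14.

14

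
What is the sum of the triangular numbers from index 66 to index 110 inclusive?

180015

Σ i(i+1)/2 = (Σi² + Σi) / 2 over i = 66..110.
Σi = 6105 − 2145 = 3960 and Σi² = 449735 − 93665 = 356070.
(1·356070 + 1·3960) / 2 = 360030/2 = 180015.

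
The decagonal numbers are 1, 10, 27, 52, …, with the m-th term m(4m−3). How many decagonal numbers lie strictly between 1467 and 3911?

The n-th decagonal number is n(4n−3).
Smallest index with value > 1467: n = 20 (giving 1540).
Largest index with value < 3911: n = 31 (giving 3751).
Indices 20 through 31: 12 terms.

12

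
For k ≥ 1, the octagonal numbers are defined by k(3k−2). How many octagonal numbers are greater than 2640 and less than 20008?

The n-th octagonal number is n(3n−2).
Smallest index with value > 2640: n = 31 (giving 2821).
Largest index with value < 20008: n = 81 (giving 19521).
Indices 31 through 81: 51 terms.

51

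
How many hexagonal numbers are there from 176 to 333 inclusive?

The n-th hexagonal number is n(2n−1).
Smallest index with value ≥ 176: n = 10 (giving 190).
Largest index with value ≤ 333: n = 13 (giving 325).
Indices 10 through 13: 4 terms.

4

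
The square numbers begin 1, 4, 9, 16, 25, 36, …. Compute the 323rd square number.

104329

The 323rd square number is n² with n = 323.
323² = 104329.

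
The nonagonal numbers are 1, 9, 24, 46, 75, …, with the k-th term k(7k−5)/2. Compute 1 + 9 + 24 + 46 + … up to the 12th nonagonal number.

2080

Σ i(7i−5)/2 = (7Σi² − 5Σi) / 2 over i = 1..12.
Σi = 78 and Σi² = 650.
(7·650 − 5·78) / 2 = 4160/2 = 2080.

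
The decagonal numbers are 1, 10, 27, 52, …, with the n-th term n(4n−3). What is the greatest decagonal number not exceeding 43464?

42952

Solve n(4n−3) ≤ 43464 for integer n.
n = 104 gives 42952 ≤ 43464, while n = 105 gives 43785 > 43464; so the answer is 42952.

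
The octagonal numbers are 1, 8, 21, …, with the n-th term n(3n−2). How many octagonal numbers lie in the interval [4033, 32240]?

68

The n-th octagonal number is n(3n−2).
Smallest index with value ≥ 4033: n = 37 (giving 4033).
Largest index with value ≤ 32240: n = 104 (giving 32240).
Indices 37 through 104: 68 terms.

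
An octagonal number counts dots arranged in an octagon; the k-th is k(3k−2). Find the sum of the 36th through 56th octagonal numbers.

Σ i(3i−2) = 3Σi² − 2Σi over i = 36..56.
Σi = 1596 − 630 = 966 and Σi² = 60116 − 14910 = 45206.
3·45206 − 2·966 = 133686.

133686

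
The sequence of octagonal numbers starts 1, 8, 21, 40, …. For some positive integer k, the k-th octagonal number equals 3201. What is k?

Set n(3n−2) = 3201, giving 3n² − 2n − 3201 = 0.
The discriminant is 4 + 12·3201 = 38416, and √38416 = 196.
So n = (2 + 196) / 6 = 198/6 = 33.

33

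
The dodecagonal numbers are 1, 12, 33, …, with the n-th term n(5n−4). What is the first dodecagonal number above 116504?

Solve n(5n−4) > 116504 for integer n.
The largest n with value ≤ 116504 is 153 (since 116433 ≤ 116504 < 117964), so the first above is n = 154, value 117964.

117964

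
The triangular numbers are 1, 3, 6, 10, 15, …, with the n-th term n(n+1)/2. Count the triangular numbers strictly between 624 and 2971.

42

The n-th triangular number is n(n+1)/2.
Smallest index with value > 624: n = 35 (giving 630).
Largest index with value < 2971: n = 76 (giving 2926).
Indices 35 through 76: 42 terms.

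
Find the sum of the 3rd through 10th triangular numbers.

Σ i(i+1)/2 = (Σi² + Σi) / 2 over i = 3..10.
Σi = 55 − 3 = 52 and Σi² = 385 − 5 = 380.
(1·380 + 1·52) / 2 = 432/2 = 216.

216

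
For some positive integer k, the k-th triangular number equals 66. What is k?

Set n(n+1)/2 = 66, giving n² + n − 132 = 0.
So n = (-1 + 23) / 2 = 22/2 = 11.

11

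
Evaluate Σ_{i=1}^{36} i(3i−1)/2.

Σ i(3i−1)/2 = (3Σi² − Σi) / 2 over i = 1..36.
Σi = 666 and Σi² = 16206.
(3·16206 − 1·666) / 2 = 47952/2 = 23976.

23976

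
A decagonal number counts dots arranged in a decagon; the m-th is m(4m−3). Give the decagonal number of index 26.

2626

The 26th decagonal number is n(4n−3) with n = 26.
26·(4·26 − 3) = 26·101 = 2626.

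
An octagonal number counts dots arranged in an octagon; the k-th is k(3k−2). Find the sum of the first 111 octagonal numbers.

Σ i(3i−2) = 3Σi² − 2Σi over i = 1..111.
Σi = 6216 and Σi² = 462056.
3·462056 − 2·6216 = 1373736.

1373736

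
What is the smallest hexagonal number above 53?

66

Solve n(2n−1) > 53 for integer n.
The largest n with value ≤ 53 is 5 (since 45 ≤ 53 < 66), so the first above is n = 6, value 66.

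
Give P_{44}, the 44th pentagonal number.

2882

The 44th pentagonal number is n(3n−1)/2 with n = 44.
44·(3·44 − 1)/2 = 44·131/2 = 2882.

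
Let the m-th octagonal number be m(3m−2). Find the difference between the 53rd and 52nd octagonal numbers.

313

Consecutive octagonal numbers differ by 6n − 5: here 6·53 − 5 = 313.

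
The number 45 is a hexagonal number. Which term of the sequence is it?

Set n(2n−1) = 45, giving 2n² − n − 45 = 0.
So n = (1 + 19) / 4 = 20/4 = 5.
Check: 5·(2·5 − 1) = 45. ✓

5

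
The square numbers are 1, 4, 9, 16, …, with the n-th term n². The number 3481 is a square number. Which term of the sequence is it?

We need n² = 3481, so n = √3481 = 59.

59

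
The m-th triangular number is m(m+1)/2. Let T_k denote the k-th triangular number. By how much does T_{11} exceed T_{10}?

11

Consecutive triangular numbers differ by n: T_{11} − T_{10} = 11.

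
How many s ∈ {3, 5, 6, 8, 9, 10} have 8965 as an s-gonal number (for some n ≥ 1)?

s = 3: P(3, 133) = 8911 and P(3, 134) = 9045; 8965 is not s-gonal.
s = 5: P(5, 77) = 8855 and P(5, 78) = 9087; 8965 is not s-gonal.
s = 6: P(6, 67) = 8911 and P(6, 68) = 9180; 8965 is not s-gonal.
s = 8: P(8, 55) = 8965. ✓
s = 9: P(9, 50) = 8625 and P(9, 51) = 8976; 8965 is not s-gonal.
s = 10: P(10, 47) = 8695 and P(10, 48) = 9072; 8965 is not s-gonal.
Hits: s ∈ {8} → 1.

1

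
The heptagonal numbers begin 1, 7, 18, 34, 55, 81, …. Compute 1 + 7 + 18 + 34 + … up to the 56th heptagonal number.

147896

Σ i(5i−3)/2 = (5Σi² − 3Σi) / 2 over i = 1..56.
Σi = 1596 and Σi² = 60116.
(5·60116 − 3·1596) / 2 = 295792/2 = 147896.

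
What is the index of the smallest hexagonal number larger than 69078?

Solve n(2n−1) > 69078 for integer n.
The largest n with value ≤ 69078 is 186 (since 69006 ≤ 69078 < 69751), so the first above is n = 187, value 69751.

187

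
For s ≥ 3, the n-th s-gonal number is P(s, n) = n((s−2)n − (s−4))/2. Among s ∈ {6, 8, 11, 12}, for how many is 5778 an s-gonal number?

1

s = 6: P(6, 54) = 5778. ✓
s = 8: P(8, 44) = 5720 and P(8, 45) = 5985; 5778 is not s-gonal.
s = 11: P(11, 36) = 5706 and P(11, 37) = 6031; 5778 is not s-gonal.
s = 12: P(12, 34) = 5644 and P(12, 35) = 5985; 5778 is not s-gonal.
Hits: s ∈ {6} → 1.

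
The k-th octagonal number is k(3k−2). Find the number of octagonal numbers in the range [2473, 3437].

5

The n-th octagonal number is n(3n−2).
Smallest index with value ≥ 2473: n = 30 (giving 2640).
Largest index with value ≤ 3437: n = 34 (giving 3400).
Indices 30 through 34: 5 terms.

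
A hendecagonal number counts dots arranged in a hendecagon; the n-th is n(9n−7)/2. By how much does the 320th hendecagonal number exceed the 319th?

2872

Consecutive hendecagonal numbers differ by 9n − 8: here 9·320 − 8 = 2872.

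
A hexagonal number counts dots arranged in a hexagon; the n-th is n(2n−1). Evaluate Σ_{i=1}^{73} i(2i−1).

261997

Σ i(2i−1) = 2Σi² − Σi over i = 1..73.
Σi = 2701 and Σi² = 132349.
2·132349 − 1·2701 = 261997.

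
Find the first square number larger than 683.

729

Solve n² > 683 for integer n.
The largest n with value ≤ 683 is 26 (since 676 ≤ 683 < 729), so the first above is n = 27, value 729.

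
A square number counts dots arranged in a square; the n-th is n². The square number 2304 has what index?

We need n² = 2304, so n = √2304 = 48.
Check: 48² = 2304. ✓

48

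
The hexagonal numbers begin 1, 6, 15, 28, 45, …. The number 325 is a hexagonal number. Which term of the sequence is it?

13

Set n(2n−1) = 325, giving 2n² − n − 325 = 0.
The discriminant is 1 + 8·325 = 2601, and √2601 = 51.
So n = (1 + 51) / 4 = 52/4 = 13.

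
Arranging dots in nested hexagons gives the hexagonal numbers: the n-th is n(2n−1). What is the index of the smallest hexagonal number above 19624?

100

Solve n(2n−1) > 19624 for integer n.
The largest n with value ≤ 19624 is 99 (since 19503 ≤ 19624 < 19900), so the first above is n = 100, value 19900.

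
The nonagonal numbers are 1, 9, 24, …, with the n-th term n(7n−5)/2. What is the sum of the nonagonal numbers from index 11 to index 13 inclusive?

1429

Σ i(7i−5)/2 = (7Σi² − 5Σi) / 2 over i = 11..13.
Σi = 91 − 55 = 36 and Σi² = 819 − 385 = 434.
(7·434 − 5·36) / 2 = 2858/2 = 1429.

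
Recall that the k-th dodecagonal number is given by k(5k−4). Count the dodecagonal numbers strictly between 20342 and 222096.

147

The n-th dodecagonal number is n(5n−4).
Smallest index with value > 20342: n = 65 (giving 20865).
Largest index with value < 222096: n = 211 (giving 221761).
Indices 65 through 211: 147 terms.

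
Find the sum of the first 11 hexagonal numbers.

946

Σ i(2i−1) = 2Σi² − Σi over i = 1..11.
Σi = 66 and Σi² = 506.
2·506 − 1·66 = 946.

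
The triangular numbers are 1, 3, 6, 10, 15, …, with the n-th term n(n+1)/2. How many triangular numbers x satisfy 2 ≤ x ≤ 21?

5

The n-th triangular number is n(n+1)/2.
Smallest index with value ≥ 2: n = 2 (giving 3).
Largest index with value ≤ 21: n = 6 (giving 21).
Indices 2 through 6: 5 terms.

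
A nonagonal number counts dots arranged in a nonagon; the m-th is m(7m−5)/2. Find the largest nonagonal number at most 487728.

486019

Solve n(7n−5)/2 ≤ 487728 for integer n.
n = 373 gives 486019 ≤ 487728, while n = 374 gives 488631 > 487728; so the answer is 486019.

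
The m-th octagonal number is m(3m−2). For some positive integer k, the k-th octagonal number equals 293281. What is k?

313

Set n(3n−2) = 293281, giving 3n² − 2n − 293281 = 0.
So n = (2 + 1876) / 6 = 1878/6 = 313.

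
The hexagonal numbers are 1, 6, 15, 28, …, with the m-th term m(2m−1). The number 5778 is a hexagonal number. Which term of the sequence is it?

Set n(2n−1) = 5778, giving 2n² − n − 5778 = 0.
The discriminant is 1 + 8·5778 = 46225, and √46225 = 215.
So n = (1 + 215) / 4 = 216/4 = 54.

54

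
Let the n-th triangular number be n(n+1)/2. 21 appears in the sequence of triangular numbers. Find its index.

Set n(n+1)/2 = 21, giving n² + n − 42 = 0.
The discriminant is 1 + 8·21 = 169, and √169 = 13.
So n = (-1 + 13) / 2 = 12/2 = 6.
Check: 6·7/2 = 21. ✓

6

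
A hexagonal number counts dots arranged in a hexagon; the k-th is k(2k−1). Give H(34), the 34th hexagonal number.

The 34th hexagonal number is n(2n−1) with n = 34.
34·(2·34 − 1) = 34·67 = 2278.

2278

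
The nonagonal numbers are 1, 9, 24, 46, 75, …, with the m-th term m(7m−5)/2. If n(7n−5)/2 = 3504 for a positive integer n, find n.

32

Set n(7n−5)/2 = 3504, giving 7n² − 5n − 7008 = 0.
The discriminant is 25 + 56·3504 = 196249, and √196249 = 443.
So n = (5 + 443) / 14 = 448/14 = 32.
Check: 32·(7·32 − 5)/2 = 3504. ✓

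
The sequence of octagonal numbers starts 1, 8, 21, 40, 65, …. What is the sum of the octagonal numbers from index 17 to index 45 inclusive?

Σ i(3i−2) = 3Σi² − 2Σi over i = 17..45.
Σi = 1035 − 136 = 899 and Σi² = 31395 − 1496 = 29899.
3·29899 − 2·899 = 87899.

87899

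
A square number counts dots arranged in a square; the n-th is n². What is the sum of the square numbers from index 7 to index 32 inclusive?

Σ_{i=7}^{32} i² = 11440 − 91 = 11349.

11349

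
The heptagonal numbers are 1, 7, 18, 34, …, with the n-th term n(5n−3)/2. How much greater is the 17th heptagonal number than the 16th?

Consecutive heptagonal numbers differ by 5n − 4: here 5·17 − 4 = 81.

81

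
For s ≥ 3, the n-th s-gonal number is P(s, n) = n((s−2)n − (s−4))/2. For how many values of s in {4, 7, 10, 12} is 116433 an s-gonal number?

s = 4: P(4, 341) = 116281 and P(4, 342) = 116964; 116433 is not s-gonal.
s = 7: P(7, 216) = 116316 and P(7, 217) = 117397; 116433 is not s-gonal.
s = 10: P(10, 170) = 115090 and P(10, 171) = 116451; 116433 is not s-gonal.
s = 12: P(12, 153) = 116433. ✓
Hits: s ∈ {12} → 1.

1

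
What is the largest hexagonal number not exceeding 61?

45

Solve n(2n−1) ≤ 61 for integer n.
n = 5 gives 45 ≤ 61, while n = 6 gives 66 > 61; so the answer is 45.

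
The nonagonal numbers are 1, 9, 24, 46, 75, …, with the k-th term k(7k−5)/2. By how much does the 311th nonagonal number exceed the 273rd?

77577

311·(7·311 − 5)/2 = 337746 and 273·(7·273 − 5)/2 = 260169.
Difference: 337746 − 260169 = 77577.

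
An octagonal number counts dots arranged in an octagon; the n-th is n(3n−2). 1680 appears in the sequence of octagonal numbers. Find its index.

Set n(3n−2) = 1680, giving 3n² − 2n − 1680 = 0.
The discriminant is 4 + 12·1680 = 20164, and √20164 = 142.
So n = (2 + 142) / 6 = 144/6 = 24.
Check: 24·(3·24 − 2) = 1680. ✓

24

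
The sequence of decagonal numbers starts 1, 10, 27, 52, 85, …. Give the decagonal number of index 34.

The 34th decagonal number is n(4n−3) with n = 34.
34·(4·34 − 3) = 34·133 = 4522.

4522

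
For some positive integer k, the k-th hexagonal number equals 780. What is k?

Set n(2n−1) = 780, giving 2n² − n − 780 = 0.
The discriminant is 1 + 8·780 = 6241, and √6241 = 79.
So n = (1 + 79) / 4 = 80/4 = 20.
Check: 20·(2·20 − 1) = 780. ✓

20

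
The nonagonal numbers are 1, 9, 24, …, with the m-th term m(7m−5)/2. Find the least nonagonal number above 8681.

8976

Solve n(7n−5)/2 > 8681 for integer n.
The largest n with value ≤ 8681 is 50 (since 8625 ≤ 8681 < 8976), so the first above is n = 51, value 8976.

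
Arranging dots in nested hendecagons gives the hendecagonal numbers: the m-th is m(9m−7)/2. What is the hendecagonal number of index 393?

693645

The 393rd hendecagonal number is n(9n−7)/2 with n = 393.
393·(9·393 − 7)/2 = 393·3530/2 = 393·1765 = 693645.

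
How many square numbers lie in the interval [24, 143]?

The n-th square number is n².
Smallest index with value ≥ 24: n = 5 (giving 25).
Largest index with value ≤ 143: n = 11 (giving 121).
Indices 5 through 11: 7 terms.

7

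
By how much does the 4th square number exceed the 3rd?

7

n² − (n−1)² = 2n − 1, so 4² − 3² = 2·4 − 1 = 7.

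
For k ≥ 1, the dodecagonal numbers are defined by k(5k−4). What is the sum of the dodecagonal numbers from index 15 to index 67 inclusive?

498783

Σ i(5i−4) = 5Σi² − 4Σi over i = 15..67.
Σi = 2278 − 105 = 2173 and Σi² = 102510 − 1015 = 101495.
5·101495 − 4·2173 = 498783.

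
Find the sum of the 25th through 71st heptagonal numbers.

Σ i(5i−3)/2 = (5Σi² − 3Σi) / 2 over i = 25..71.
Σi = 2556 − 300 = 2256 and Σi² = 121836 − 4900 = 116936.
(5·116936 − 3·2256) / 2 = 577912/2 = 288956.

288956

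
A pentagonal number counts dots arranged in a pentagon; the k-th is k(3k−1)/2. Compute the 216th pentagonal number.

69876

The 216th pentagonal number is n(3n−1)/2 with n = 216.
216·(3·216 − 1)/2 = 216·647/2 = 69876.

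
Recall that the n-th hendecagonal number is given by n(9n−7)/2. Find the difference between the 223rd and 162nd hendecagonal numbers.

223·(9·223 − 7)/2 = 223000 and 162·(9·162 − 7)/2 = 117531.
Difference: 223000 − 117531 = 105469.

105469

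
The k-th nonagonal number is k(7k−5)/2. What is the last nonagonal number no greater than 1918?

Solve n(7n−5)/2 ≤ 1918 for integer n.
n = 23 gives 1794 ≤ 1918, while n = 24 gives 1956 > 1918; so the answer is 1794.

1794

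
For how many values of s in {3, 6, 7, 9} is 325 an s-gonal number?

3

s = 3: P(3, 25) = 325. ✓
s = 6: P(6, 13) = 325. ✓
s = 7: P(7, 11) = 286 and P(7, 12) = 342; 325 is not s-gonal.
s = 9: P(9, 10) = 325. ✓
Hits: s ∈ {3, 6, 9} → 3.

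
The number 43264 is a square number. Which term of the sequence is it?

We need n² = 43264, so n = √43264 = 208.

208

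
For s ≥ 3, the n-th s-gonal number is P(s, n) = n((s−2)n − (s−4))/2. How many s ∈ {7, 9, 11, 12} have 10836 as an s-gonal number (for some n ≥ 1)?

1

s = 7: P(7, 66) = 10791 and P(7, 67) = 11122; 10836 is not s-gonal.
s = 9: P(9, 56) = 10836. ✓
s = 11: P(11, 49) = 10633 and P(11, 50) = 11075; 10836 is not s-gonal.
s = 12: P(12, 46) = 10396 and P(12, 47) = 10857; 10836 is not s-gonal.
Hits: s ∈ {9} → 1.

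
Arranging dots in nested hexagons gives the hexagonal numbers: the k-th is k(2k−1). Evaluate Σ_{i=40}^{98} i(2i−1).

Σ i(2i−1) = 2Σi² − Σi over i = 40..98.
Σi = 4851 − 780 = 4071 and Σi² = 318549 − 20540 = 298009.
2·298009 − 1·4071 = 591947.

591947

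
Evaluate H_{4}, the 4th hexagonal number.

4·(2·4 − 1) = 4·7 = 28.

28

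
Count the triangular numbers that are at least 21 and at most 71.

The n-th triangular number is n(n+1)/2.
Smallest index with value ≥ 21: n = 6 (giving 21).
Largest index with value ≤ 71: n = 11 (giving 66).
Indices 6 through 11: 6 terms.

6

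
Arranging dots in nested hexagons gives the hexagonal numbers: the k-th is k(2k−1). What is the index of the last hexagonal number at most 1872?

Solve n(2n−1) ≤ 1872 for integer n.
n = 30 gives 1770 ≤ 1872, while n = 31 gives 1891 > 1872; so the answer is index 30.

30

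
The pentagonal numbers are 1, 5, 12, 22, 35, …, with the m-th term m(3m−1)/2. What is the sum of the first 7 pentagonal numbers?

Σ i(3i−1)/2 = (3Σi² − Σi) / 2 over i = 1..7.
Σi = 28 and Σi² = 140.
(3·140 − 1·28) / 2 = 392/2 = 196.

196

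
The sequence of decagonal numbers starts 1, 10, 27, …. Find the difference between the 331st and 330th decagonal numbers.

2641

Consecutive decagonal numbers differ by 8n − 7: here 8·331 − 7 = 2641.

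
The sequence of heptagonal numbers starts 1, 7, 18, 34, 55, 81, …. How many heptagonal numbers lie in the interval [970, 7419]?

The n-th heptagonal number is n(5n−3)/2.
Smallest index with value ≥ 970: n = 20 (giving 970).
Largest index with value ≤ 7419: n = 54 (giving 7209).
Indices 20 through 54: 35 terms.

35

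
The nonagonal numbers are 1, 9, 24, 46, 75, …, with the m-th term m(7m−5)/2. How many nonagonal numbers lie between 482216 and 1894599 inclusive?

365

The n-th nonagonal number is n(7n−5)/2.
Smallest index with value ≥ 482216: n = 372 (giving 483414).
Largest index with value ≤ 1894599: n = 736 (giving 1894096).
Indices 372 through 736: 365 terms.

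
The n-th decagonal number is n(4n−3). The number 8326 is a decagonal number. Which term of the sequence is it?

Set n(4n−3) = 8326, giving 4n² − 3n − 8326 = 0.
So n = (3 + 365) / 8 = 368/8 = 46.
Check: 46·(4·46 − 3) = 8326. ✓

46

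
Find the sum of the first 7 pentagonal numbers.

196

Σ i(3i−1)/2 = (3Σi² − Σi) / 2 over i = 1..7.
Σi = 28 and Σi² = 140.
(3·140 − 1·28) / 2 = 392/2 = 196.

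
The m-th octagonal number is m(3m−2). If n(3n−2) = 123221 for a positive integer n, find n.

203

Set n(3n−2) = 123221, giving 3n² − 2n − 123221 = 0.
The discriminant is 4 + 12·123221 = 1478656, and √1478656 = 1216.
So n = (2 + 1216) / 6 = 1218/6 = 203.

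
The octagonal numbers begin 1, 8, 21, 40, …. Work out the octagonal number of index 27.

2133

The 27th octagonal number is n(3n−2) with n = 27.
27·(3·27 − 2) = 27·79 = 2133.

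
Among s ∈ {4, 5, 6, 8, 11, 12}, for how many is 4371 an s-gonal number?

1

s = 4: P(4, 66) = 4356 and P(4, 67) = 4489; 4371 is not s-gonal.
s = 5: P(5, 54) = 4347 and P(5, 55) = 4510; 4371 is not s-gonal.
s = 6: P(6, 47) = 4371. ✓
s = 8: P(8, 38) = 4256 and P(8, 39) = 4485; 4371 is not s-gonal.
s = 11: P(11, 31) = 4216 and P(11, 32) = 4496; 4371 is not s-gonal.
s = 12: P(12, 29) = 4089 and P(12, 30) = 4380; 4371 is not s-gonal.
Hits: s ∈ {6} → 1.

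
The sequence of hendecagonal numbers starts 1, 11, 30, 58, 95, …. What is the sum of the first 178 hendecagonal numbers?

8475292

Σ i(9i−7)/2 = (9Σi² − 7Σi) / 2 over i = 1..178.
Σi = 15931 and Σi² = 1895789.
(9·1895789 − 7·15931) / 2 = 16950584/2 = 8475292.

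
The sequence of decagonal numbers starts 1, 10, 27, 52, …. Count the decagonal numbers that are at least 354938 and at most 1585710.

332

The n-th decagonal number is n(4n−3).
Smallest index with value ≥ 354938: n = 299 (giving 356707).
Largest index with value ≤ 1585710: n = 630 (giving 1585710).
Indices 299 through 630: 332 terms.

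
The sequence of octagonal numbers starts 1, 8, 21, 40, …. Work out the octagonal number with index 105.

105·(3·105 − 2) = 105·313 = 32865.

32865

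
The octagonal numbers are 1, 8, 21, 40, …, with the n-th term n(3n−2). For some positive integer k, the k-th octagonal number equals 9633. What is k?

Set n(3n−2) = 9633, giving 3n² − 2n − 9633 = 0.
So n = (2 + 340) / 6 = 342/6 = 57.
Check: 57·(3·57 − 2) = 9633. ✓

57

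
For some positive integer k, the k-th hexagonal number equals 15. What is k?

Set n(2n−1) = 15, giving 2n² − n − 15 = 0.
The discriminant is 1 + 8·15 = 121, and √121 = 11.
So n = (1 + 11) / 4 = 12/4 = 3.

3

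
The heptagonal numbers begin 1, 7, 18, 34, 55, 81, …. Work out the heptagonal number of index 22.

1177

22·(5·22 − 3)/2 = 22·107/2 = 1177.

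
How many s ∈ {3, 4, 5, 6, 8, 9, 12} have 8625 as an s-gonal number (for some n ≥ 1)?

1

s = 3: P(3, 130) = 8515 and P(3, 131) = 8646; 8625 is not s-gonal.
s = 4: P(4, 92) = 8464 and P(4, 93) = 8649; 8625 is not s-gonal.
s = 5: P(5, 75) = 8400 and P(5, 76) = 8626; 8625 is not s-gonal.
s = 6: P(6, 65) = 8385 and P(6, 66) = 8646; 8625 is not s-gonal.
s = 8: P(8, 53) = 8321 and P(8, 54) = 8640; 8625 is not s-gonal.
s = 9: P(9, 50) = 8625. ✓
s = 12: P(12, 41) = 8241 and P(12, 42) = 8652; 8625 is not s-gonal.
Hits: s ∈ {9} → 1.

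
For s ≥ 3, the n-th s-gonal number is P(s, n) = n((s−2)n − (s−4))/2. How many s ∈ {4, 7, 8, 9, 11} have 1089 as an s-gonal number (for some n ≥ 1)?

s = 4: P(4, 33) = 1089. ✓
s = 7: P(7, 21) = 1071 and P(7, 22) = 1177; 1089 is not s-gonal.
s = 8: P(8, 19) = 1045 and P(8, 20) = 1160; 1089 is not s-gonal.
s = 9: P(9, 18) = 1089. ✓
s = 11: P(11, 15) = 960 and P(11, 16) = 1096; 1089 is not s-gonal.
Hits: s ∈ {4, 9} → 2.

2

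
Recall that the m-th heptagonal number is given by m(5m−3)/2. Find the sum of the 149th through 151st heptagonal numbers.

168080

Σ i(5i−3)/2 = (5Σi² − 3Σi) / 2 over i = 149..151.
Σi = 11476 − 11026 = 450 and Σi² = 1159076 − 1091574 = 67502.
(5·67502 − 3·450) / 2 = 336160/2 = 168080.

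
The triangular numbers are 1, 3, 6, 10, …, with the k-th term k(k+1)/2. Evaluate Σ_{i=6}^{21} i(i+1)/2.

Σ i(i+1)/2 = (Σi² + Σi) / 2 over i = 6..21.
Σi = 231 − 15 = 216 and Σi² = 3311 − 55 = 3256.
(1·3256 + 1·216) / 2 = 3472/2 = 1736.

1736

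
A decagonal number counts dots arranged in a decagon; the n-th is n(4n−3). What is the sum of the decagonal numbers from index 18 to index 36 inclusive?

Σ i(4i−3) = 4Σi² − 3Σi over i = 18..36.
Σi = 666 − 153 = 513 and Σi² = 16206 − 1785 = 14421.
4·14421 − 3·513 = 56145.

56145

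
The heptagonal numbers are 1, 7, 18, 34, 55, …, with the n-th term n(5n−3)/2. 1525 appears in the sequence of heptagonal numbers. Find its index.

Set n(5n−3)/2 = 1525, giving 5n² − 3n − 3050 = 0.
So n = (3 + 247) / 10 = 250/10 = 25.
Check: 25·(5·25 − 3)/2 = 1525. ✓

25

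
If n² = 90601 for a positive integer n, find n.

We need n² = 90601, so n = √90601 = 301.

301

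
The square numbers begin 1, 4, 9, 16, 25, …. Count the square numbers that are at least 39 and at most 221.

8

The n-th square number is n².
Smallest index with value ≥ 39: n = 7 (giving 49).
Largest index with value ≤ 221: n = 14 (giving 196).
Indices 7 through 14: 8 terms.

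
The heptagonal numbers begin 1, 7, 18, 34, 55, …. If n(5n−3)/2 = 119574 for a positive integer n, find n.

219

Set n(5n−3)/2 = 119574, giving 5n² − 3n − 239148 = 0.
The discriminant is 9 + 40·119574 = 4782969, and √4782969 = 2187.
So n = (3 + 2187) / 10 = 2190/10 = 219.
Check: 219·(5·219 − 3)/2 = 119574. ✓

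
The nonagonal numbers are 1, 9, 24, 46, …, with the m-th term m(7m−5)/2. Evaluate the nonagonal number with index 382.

382·(7·382 − 5)/2 = 382·2669/2 = 509779.

509779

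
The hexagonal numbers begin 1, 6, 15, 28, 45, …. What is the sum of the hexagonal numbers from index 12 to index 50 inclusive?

83629

Σ i(2i−1) = 2Σi² − Σi over i = 12..50.
Σi = 1275 − 66 = 1209 and Σi² = 42925 − 506 = 42419.
2·42419 − 1·1209 = 83629.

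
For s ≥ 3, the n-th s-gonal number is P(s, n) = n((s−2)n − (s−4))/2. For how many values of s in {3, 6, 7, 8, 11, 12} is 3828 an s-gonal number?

s = 3: P(3, 87) = 3828. ✓
s = 6: P(6, 44) = 3828. ✓
s = 7: P(7, 39) = 3744 and P(7, 40) = 3940; 3828 is not s-gonal.
s = 8: P(8, 36) = 3816 and P(8, 37) = 4033; 3828 is not s-gonal.
s = 11: P(11, 29) = 3683 and P(11, 30) = 3945; 3828 is not s-gonal.
s = 12: P(12, 28) = 3808 and P(12, 29) = 4089; 3828 is not s-gonal.
Hits: s ∈ {3, 6} → 2.

2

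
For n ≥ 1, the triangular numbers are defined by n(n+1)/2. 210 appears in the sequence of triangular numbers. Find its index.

20

Set n(n+1)/2 = 210, giving n² + n − 420 = 0.
So n = (-1 + 41) / 2 = 40/2 = 20.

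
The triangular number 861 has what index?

Set n(n+1)/2 = 861, giving n² + n − 1722 = 0.
So n = (-1 + 83) / 2 = 82/2 = 41.

41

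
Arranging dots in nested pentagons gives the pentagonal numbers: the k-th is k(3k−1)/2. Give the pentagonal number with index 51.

51·(3·51 − 1)/2 = 51·152/2 = 51·76 = 3876.

3876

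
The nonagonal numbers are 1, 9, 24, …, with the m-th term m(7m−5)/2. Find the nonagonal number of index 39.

The 39th nonagonal number is n(7n−5)/2 with n = 39.
39·(7·39 − 5)/2 = 39·268/2 = 39·134 = 5226.

5226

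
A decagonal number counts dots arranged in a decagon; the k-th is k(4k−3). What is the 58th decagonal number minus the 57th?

457

Consecutive decagonal numbers differ by 8n − 7: here 8·58 − 7 = 457.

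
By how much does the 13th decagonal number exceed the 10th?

267

13·(4·13 − 3) = 637 and 10·(4·10 − 3) = 370.
Difference: 637 − 370 = 267.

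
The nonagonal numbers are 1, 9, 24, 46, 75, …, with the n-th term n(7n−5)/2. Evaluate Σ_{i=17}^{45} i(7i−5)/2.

Σ i(7i−5)/2 = (7Σi² − 5Σi) / 2 over i = 17..45.
Σi = 1035 − 136 = 899 and Σi² = 31395 − 1496 = 29899.
(7·29899 − 5·899) / 2 = 204798/2 = 102399.

102399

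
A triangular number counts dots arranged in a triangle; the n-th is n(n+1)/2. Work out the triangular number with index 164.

13530

The 164th triangular number is n(n+1)/2 with n = 164.
164·165/2 = 27060/2 = 13530.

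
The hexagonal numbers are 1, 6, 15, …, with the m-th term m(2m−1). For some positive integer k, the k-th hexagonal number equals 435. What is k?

Set n(2n−1) = 435, giving 2n² − n − 435 = 0.
The discriminant is 1 + 8·435 = 3481, and √3481 = 59.
So n = (1 + 59) / 4 = 60/4 = 15.

15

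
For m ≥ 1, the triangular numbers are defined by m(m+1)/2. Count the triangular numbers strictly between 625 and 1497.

20

The n-th triangular number is n(n+1)/2.
Smallest index with value > 625: n = 35 (giving 630).
Largest index with value < 1497: n = 54 (giving 1485).
Indices 35 through 54: 20 terms.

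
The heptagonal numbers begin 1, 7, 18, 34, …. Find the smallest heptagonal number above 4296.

4347

Solve n(5n−3)/2 > 4296 for integer n.
The largest n with value ≤ 4296 is 41 (since 4141 ≤ 4296 < 4347), so the first above is n = 42, value 4347.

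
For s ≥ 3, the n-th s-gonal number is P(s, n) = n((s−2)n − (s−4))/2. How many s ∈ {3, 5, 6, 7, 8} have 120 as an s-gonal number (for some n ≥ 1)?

s = 3: P(3, 15) = 120. ✓
s = 5: P(5, 9) = 117 and P(5, 10) = 145; 120 is not s-gonal.
s = 6: P(6, 8) = 120. ✓
s = 7: P(7, 7) = 112 and P(7, 8) = 148; 120 is not s-gonal.
s = 8: P(8, 6) = 96 and P(8, 7) = 133; 120 is not s-gonal.
Hits: s ∈ {3, 6} → 2.

2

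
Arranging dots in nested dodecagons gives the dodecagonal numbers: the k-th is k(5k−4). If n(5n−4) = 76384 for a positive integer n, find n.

Set n(5n−4) = 76384, giving 5n² − 4n − 76384 = 0.
The discriminant is 16 + 20·76384 = 1527696, and √1527696 = 1236.
So n = (4 + 1236) / 10 = 1240/10 = 124.
Check: 124·(5·124 − 4) = 76384. ✓

124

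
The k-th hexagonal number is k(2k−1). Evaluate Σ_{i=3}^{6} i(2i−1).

154

Σ i(2i−1) = 2Σi² − Σi over i = 3..6.
Σi = 21 − 3 = 18 and Σi² = 91 − 5 = 86.
2·86 − 1·18 = 154.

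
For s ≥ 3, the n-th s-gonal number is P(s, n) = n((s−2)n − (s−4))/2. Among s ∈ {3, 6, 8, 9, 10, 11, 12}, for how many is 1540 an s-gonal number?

s = 3: P(3, 55) = 1540. ✓
s = 6: P(6, 28) = 1540. ✓
s = 8: P(8, 22) = 1408 and P(8, 23) = 1541; 1540 is not s-gonal.
s = 9: P(9, 21) = 1491 and P(9, 22) = 1639; 1540 is not s-gonal.
s = 10: P(10, 20) = 1540. ✓
s = 11: P(11, 18) = 1395 and P(11, 19) = 1558; 1540 is not s-gonal.
s = 12: P(12, 17) = 1377 and P(12, 18) = 1548; 1540 is not s-gonal.
Hits: s ∈ {3, 6, 10} → 3.

3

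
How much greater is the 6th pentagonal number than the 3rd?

39

6·(3·6 − 1)/2 = 51 and 3·(3·3 − 1)/2 = 12.
Difference: 51 − 12 = 39.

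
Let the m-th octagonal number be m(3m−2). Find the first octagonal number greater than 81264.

Solve n(3n−2) > 81264 for integer n.
The largest n with value ≤ 81264 is 164 (since 80360 ≤ 81264 < 81345), so the first above is n = 165, value 81345.

81345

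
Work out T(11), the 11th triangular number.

66

The 11th triangular number is n(n+1)/2 with n = 11.
11·12/2 = 132/2 = 66.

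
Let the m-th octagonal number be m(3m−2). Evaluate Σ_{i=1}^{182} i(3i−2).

Σ i(3i−2) = 3Σi² − 2Σi over i = 1..182.
Σi = 16653 and Σi² = 2026115.
3·2026115 − 2·16653 = 6045039.

6045039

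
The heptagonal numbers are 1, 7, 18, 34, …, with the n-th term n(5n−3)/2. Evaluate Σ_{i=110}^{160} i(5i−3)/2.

2340985

Σ i(5i−3)/2 = (5Σi² − 3Σi) / 2 over i = 110..160.
Σi = 12880 − 5995 = 6885 and Σi² = 1378160 − 437635 = 940525.
(5·940525 − 3·6885) / 2 = 4681970/2 = 2340985.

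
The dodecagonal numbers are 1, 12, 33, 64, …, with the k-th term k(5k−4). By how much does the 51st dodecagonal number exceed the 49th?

992

51·(5·51 − 4) = 12801 and 49·(5·49 − 4) = 11809.
Difference: 12801 − 11809 = 992.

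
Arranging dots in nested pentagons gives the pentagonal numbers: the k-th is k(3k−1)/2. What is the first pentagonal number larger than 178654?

179401

Solve n(3n−1)/2 > 178654 for integer n.
The largest n with value ≤ 178654 is 345 (since 178365 ≤ 178654 < 179401), so the first above is n = 346, value 179401.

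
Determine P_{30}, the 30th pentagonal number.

The 30th pentagonal number is n(3n−1)/2 with n = 30.
30·(3·30 − 1)/2 = 30·89/2 = 1335.

1335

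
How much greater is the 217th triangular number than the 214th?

217·218/2 = 23653 and 214·215/2 = 23005.
Difference: 23653 − 23005 = 648.

648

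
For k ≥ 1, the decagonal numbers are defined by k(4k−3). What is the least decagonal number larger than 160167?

Solve n(4n−3) > 160167 for integer n.
The largest n with value ≤ 160167 is 200 (since 159400 ≤ 160167 < 161001), so the first above is n = 201, value 161001.

161001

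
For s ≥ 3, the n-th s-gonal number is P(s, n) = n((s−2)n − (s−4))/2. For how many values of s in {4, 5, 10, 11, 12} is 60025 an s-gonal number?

s = 4: P(4, 245) = 60025. ✓
s = 5: P(5, 200) = 59900 and P(5, 201) = 60501; 60025 is not s-gonal.
s = 10: P(10, 122) = 59170 and P(10, 123) = 60147; 60025 is not s-gonal.
s = 11: P(11, 115) = 59110 and P(11, 116) = 60146; 60025 is not s-gonal.
s = 12: P(12, 109) = 58969 and P(12, 110) = 60060; 60025 is not s-gonal.
Hits: s ∈ {4} → 1.

1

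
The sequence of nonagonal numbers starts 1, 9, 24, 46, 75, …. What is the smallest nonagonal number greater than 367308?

Solve n(7n−5)/2 > 367308 for integer n.
The largest n with value ≤ 367308 is 324 (since 366606 ≤ 367308 < 368875), so the first above is n = 325, value 368875.

368875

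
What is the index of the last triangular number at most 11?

Solve n(n+1)/2 ≤ 11 for integer n.
n = 4 gives 10 ≤ 11, while n = 5 gives 15 > 11; so the answer is index 4.

4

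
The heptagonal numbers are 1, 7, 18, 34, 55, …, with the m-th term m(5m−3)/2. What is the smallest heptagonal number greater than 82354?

82537

Solve n(5n−3)/2 > 82354 for integer n.
The largest n with value ≤ 82354 is 181 (since 81631 ≤ 82354 < 82537), so the first above is n = 182, value 82537.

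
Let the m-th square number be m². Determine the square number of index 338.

114244

The 338th square number is n² with n = 338.
338² = 114244.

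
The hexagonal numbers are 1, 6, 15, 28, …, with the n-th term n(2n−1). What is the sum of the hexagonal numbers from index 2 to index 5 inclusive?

94

Σ i(2i−1) = 2Σi² − Σi over i = 2..5.
Σi = 15 − 1 = 14 and Σi² = 55 − 1 = 54.
2·54 − 1·14 = 94.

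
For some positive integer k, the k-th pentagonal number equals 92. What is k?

Set n(3n−1)/2 = 92, giving 3n² − n − 184 = 0.
So n = (1 + 47) / 6 = 48/6 = 8.
Check: 8·(3·8 − 1)/2 = 92. ✓

8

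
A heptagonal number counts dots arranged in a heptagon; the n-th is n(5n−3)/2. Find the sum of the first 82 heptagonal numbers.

Σ i(5i−3)/2 = (5Σi² − 3Σi) / 2 over i = 1..82.
Σi = 3403 and Σi² = 187165.
(5·187165 − 3·3403) / 2 = 925616/2 = 462808.

462808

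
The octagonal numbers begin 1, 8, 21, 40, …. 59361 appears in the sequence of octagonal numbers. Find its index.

141

Set n(3n−2) = 59361, giving 3n² − 2n − 59361 = 0.
The discriminant is 4 + 12·59361 = 712336, and √712336 = 844.
So n = (2 + 844) / 6 = 846/6 = 141.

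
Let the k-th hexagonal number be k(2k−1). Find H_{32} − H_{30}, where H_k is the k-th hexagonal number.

32·(2·32 − 1) = 2016 and 30·(2·30 − 1) = 1770.
Difference: 2016 − 1770 = 246.

246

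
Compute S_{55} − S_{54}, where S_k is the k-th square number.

n² − (n−1)² = 2n − 1, so 55² − 54² = 2·55 − 1 = 109.

109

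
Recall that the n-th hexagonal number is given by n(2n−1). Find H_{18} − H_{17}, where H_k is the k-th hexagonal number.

69

Consecutive hexagonal numbers differ by 4n − 3: here 4·18 − 3 = 69.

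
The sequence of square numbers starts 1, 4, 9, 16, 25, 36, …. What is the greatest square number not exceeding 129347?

128881

Solve n² ≤ 129347 for integer n.
n = 359 gives 128881 ≤ 129347, while n = 360 gives 129600 > 129347; so the answer is 128881.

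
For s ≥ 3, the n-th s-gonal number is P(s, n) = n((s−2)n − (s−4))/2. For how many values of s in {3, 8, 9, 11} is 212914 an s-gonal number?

s = 3: P(3, 652) = 212878 and P(3, 653) = 213531; 212914 is not s-gonal.
s = 8: P(8, 266) = 211736 and P(8, 267) = 213333; 212914 is not s-gonal.
s = 9: P(9, 247) = 212914. ✓
s = 11: P(11, 217) = 211141 and P(11, 218) = 213095; 212914 is not s-gonal.
Hits: s ∈ {9} → 1.

1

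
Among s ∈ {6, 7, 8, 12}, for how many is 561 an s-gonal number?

s = 6: P(6, 17) = 561. ✓
s = 7: P(7, 15) = 540 and P(7, 16) = 616; 561 is not s-gonal.
s = 8: P(8, 14) = 560 and P(8, 15) = 645; 561 is not s-gonal.
s = 12: P(12, 11) = 561. ✓
Hits: s ∈ {6, 12} → 2.

2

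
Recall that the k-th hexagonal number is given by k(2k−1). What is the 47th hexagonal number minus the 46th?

185

Consecutive hexagonal numbers differ by 4n − 3: here 4·47 − 3 = 185.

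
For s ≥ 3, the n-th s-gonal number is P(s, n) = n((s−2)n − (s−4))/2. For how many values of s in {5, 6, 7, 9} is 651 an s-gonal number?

s = 5: P(5, 21) = 651. ✓
s = 6: P(6, 18) = 630 and P(6, 19) = 703; 651 is not s-gonal.
s = 7: P(7, 16) = 616 and P(7, 17) = 697; 651 is not s-gonal.
s = 9: P(9, 14) = 651. ✓
Hits: s ∈ {5, 9} → 2.

2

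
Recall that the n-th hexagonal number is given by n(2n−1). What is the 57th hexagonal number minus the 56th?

Consecutive hexagonal numbers differ by 4n − 3: here 4·57 − 3 = 225.

225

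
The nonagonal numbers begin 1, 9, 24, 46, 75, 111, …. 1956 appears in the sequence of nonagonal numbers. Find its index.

24

Set n(7n−5)/2 = 1956, giving 7n² − 5n − 3912 = 0.
The discriminant is 25 + 56·1956 = 109561, and √109561 = 331.
So n = (5 + 331) / 14 = 336/14 = 24.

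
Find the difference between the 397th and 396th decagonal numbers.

Consecutive decagonal numbers differ by 8n − 7: here 8·397 − 7 = 3169.

3169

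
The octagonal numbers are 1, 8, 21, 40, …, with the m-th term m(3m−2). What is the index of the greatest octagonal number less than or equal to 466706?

394

Solve n(3n−2) ≤ 466706 for integer n.
n = 394 gives 464920 ≤ 466706, while n = 395 gives 467285 > 466706; so the answer is index 394.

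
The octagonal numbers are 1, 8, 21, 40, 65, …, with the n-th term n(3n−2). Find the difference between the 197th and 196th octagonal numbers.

1177

Consecutive octagonal numbers differ by 6n − 5: here 6·197 − 5 = 1177.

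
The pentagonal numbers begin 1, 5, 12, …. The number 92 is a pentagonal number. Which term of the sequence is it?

8

Set n(3n−1)/2 = 92, giving 3n² − n − 184 = 0.
The discriminant is 1 + 24·92 = 2209, and √2209 = 47.
So n = (1 + 47) / 6 = 48/6 = 8.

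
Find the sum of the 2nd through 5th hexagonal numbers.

Σ i(2i−1) = 2Σi² − Σi over i = 2..5.
Σi = 15 − 1 = 14 and Σi² = 55 − 1 = 54.
2·54 − 1·14 = 94.

94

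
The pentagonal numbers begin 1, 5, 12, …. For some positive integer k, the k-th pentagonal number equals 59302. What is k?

199

Set n(3n−1)/2 = 59302, giving 3n² − n − 118604 = 0.
The discriminant is 1 + 24·59302 = 1423249, and √1423249 = 1193.
So n = (1 + 1193) / 6 = 1194/6 = 199.
Check: 199·(3·199 − 1)/2 = 59302. ✓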